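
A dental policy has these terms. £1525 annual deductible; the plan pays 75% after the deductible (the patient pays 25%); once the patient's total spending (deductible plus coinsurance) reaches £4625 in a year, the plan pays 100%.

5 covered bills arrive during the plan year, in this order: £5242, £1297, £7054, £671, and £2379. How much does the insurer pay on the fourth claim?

£588

Claim 1 — £5242: £1525 finishes the deductible; £3717 goes to coinsurance; patient's 25% is £929.25. Patient pays £2454.25; OOP now £2454.25. Insurer: £5242 − £2454.25 = £2787.75.
Claim 2 — £1297: 25% coinsurance on £1297 = £324.25. Cost to patient: £324.25. OOP to date £2778.50. Insurer: £1297 − £324.25 = £972.75.
Claim 3 — £7054: 25% coinsurance on £7054 = £1763.50. Patient owes £1763.50 (running OOP £4542). Plan pays £7054 − £1763.50 = £5290.50.
Claim 4 — £671: deductible met; 25% of £671 = £167.75. OOP would hit £4709.75 > £4625, so the cap limits the patient to £4625 − £4542 = £83. Plan pays £671 − £83 = £588.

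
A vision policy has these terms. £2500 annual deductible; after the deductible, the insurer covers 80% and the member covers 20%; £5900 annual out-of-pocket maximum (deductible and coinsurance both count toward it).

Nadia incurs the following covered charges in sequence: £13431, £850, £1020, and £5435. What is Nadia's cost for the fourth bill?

Claim 1 — £13431: £2500 finishes the deductible; £10931 goes to coinsurance; 20% of £10931 = £2186.20. Cost to member: £4686.20. OOP to date £4686.20.
Claim 2 — £850: 20% coinsurance on £850 = £170. Member owes £170 (running OOP £4856.20).
Claim 3 — £1020: deductible met; 20% of £1020 = £204. Member pays £204; OOP now £5060.20.
Claim 4 — £5435: deductible already satisfied, so member's share is 20% × £5435 = £1087. Adding that to £5060.20 gives £6147.20, past the £5900 cap; member pays only £5900 − £5060.20 = £839.80.

£839.80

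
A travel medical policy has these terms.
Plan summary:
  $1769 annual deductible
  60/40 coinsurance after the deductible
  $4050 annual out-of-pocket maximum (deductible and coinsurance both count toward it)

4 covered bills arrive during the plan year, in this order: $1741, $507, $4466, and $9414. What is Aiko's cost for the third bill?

Claim 1 ($1741): entire amount goes to the deductible. Traveler pays $1741; OOP now $1741.
Claim 2 ($507): $28 to deductible, leaving $479; 40% of $479 = $191.60. Traveler pays $219.60; OOP now $1960.60.
Claim 3 ($4466): deductible already satisfied, so traveler's share is 40% × $4466 = $1786.40. Traveler pays $1786.40; OOP now $3747.

$1786.40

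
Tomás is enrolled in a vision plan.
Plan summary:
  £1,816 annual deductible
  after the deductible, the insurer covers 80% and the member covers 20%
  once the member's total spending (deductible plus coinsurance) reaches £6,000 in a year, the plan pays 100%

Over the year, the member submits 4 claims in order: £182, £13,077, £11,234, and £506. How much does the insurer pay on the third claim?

Bill 1, £182: entire amount goes to the deductible. Member owes £182 (running OOP £182). Insurer: £182 − £182 = £0.
Bill 2, £13,077: £1,634 to deductible, leaving £11,443; member's 20% is £2,288.60. Member pays £3,922.60; OOP now £4,104.60. Insurer: £13,077 − £3,922.60 = £9,154.40.
Bill 3, £11,234: deductible met; 20% of £11,234 = £2,246.80. OOP would hit £6,351.40 > £6,000, so the cap limits the member to £6,000 − £4,104.60 = £1,895.40. Plan pays £11,234 − £1,895.40 = £9,338.60.

£9,338.60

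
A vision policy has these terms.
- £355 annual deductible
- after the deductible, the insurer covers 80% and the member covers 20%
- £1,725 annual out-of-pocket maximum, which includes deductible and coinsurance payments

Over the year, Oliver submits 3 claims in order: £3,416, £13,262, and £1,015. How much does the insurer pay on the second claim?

Bill 1, £3,416: £355 finishes the deductible; £3,061 goes to coinsurance; 20% of £3,061 = £612.20. Member owes £967.20 (running OOP £967.20). Plan pays £3,416 − £967.20 = £2,448.80.
Bill 2, £13,262: 20% coinsurance on £13,262 = £2,652.40. That would push OOP to £3,619.60, over the £1,725 cap, so member pays £1,725 − £967.20 = £757.80. Insurer: £13,262 − £757.80 = £12,504.20.

£12,504.20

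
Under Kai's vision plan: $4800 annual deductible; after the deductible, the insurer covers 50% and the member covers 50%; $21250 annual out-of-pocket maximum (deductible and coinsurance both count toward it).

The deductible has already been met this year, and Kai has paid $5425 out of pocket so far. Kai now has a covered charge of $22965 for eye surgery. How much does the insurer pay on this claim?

The deductible is already satisfied, so the full bill goes to coinsurance.
Member's 50% share of $22965 is $11482.50.
Total out-of-pocket so far would be $5425 + $11482.50 = $16907.50, below the $21250 cap — no reduction.
The insurer covers the remainder: $22965 − $11482.50 = $11482.50.

$11482.50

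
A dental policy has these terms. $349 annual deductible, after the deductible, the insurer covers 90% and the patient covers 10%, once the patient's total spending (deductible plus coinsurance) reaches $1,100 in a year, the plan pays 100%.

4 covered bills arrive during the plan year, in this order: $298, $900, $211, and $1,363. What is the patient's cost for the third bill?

#1 ($298): entire amount goes to the deductible. Patient pays $298; OOP now $298.
#2 ($900): deductible takes $51, $849 remains; coinsurance $849 × 10% = $84.90. Cost to patient: $135.90. OOP to date $433.90.
#3 ($211): 10% coinsurance on $211 = $21.10. Patient owes $21.10 (running OOP $455).

$21.10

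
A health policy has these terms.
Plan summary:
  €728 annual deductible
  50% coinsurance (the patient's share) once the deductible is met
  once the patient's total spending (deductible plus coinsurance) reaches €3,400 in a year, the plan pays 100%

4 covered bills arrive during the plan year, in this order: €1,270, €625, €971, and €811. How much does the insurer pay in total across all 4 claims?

Claim 1 — €1,270: €728 to deductible, leaving €542; patient's 50% is €271. Cost to patient: €999. OOP to date €999. Insurer: €1,270 − €999 = €271.
Claim 2 — €625: deductible already satisfied, so patient's share is 50% × €625 = €312.50. Patient owes €312.50 (running OOP €1,311.50). Plan pays €625 − €312.50 = €312.50.
Claim 3 — €971: 50% coinsurance on €971 = €485.50. Cost to patient: €485.50. OOP to date €1,797. Insurer: €971 − €485.50 = €485.50.
Claim 4 — €811: 50% coinsurance on €811 = €405.50. Cost to patient: €405.50. OOP to date €2,202.50. Insurer: €811 − €405.50 = €405.50.
Insurer total = bills − patient's total = €3,677 − €2,202.50 = €1,474.50.

€1,474.50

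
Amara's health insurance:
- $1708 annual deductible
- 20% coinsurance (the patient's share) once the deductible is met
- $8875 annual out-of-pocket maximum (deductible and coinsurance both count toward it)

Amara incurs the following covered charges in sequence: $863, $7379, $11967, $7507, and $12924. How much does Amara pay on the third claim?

$2393.40

Claim 1 ($863): fully absorbed by the deductible. Patient owes $863 (running OOP $863).
Claim 2 ($7379): $845 finishes the deductible; $6534 goes to coinsurance; patient's 20% is $1306.80. Cost to patient: $2151.80. OOP to date $3014.80.
Claim 3 ($11967): 20% coinsurance on $11967 = $2393.40. Cost to patient: $2393.40. OOP to date $5408.20.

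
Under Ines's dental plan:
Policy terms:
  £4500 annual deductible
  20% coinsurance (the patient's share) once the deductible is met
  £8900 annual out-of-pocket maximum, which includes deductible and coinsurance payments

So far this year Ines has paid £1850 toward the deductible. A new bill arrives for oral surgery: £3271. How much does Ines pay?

£2774.20

Deductible still to meet: £4500 − £1850 = £2650.
The remaining £621 (= £3271 − £2650) moves to coinsurance.
20% of £621 = £124.20 falls to the patient.
Patient responsibility before any cap: £2650 + £124.20 = £2774.20.
Total out-of-pocket so far would be £1850 + £2774.20 = £4624.20, below the £8900 cap — no reduction.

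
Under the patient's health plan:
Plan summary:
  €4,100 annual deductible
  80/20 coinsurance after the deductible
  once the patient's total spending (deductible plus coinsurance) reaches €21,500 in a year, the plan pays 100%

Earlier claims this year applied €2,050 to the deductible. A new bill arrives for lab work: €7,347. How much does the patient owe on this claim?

Deductible still to meet: €4,100 − €2,050 = €2,050.
The remaining €5,297 (= €7,347 − €2,050) moves to coinsurance.
Patient's 20% share of €5,297 is €1,059.40.
That puts the patient's cost at €2,050 + €1,059.40 = €3,109.40 before any cap.
Year-to-date out-of-pocket becomes €2,050 + €3,109.40 = €5,159.40, still under the €21,500 maximum, so no cap applies.

€3,109.40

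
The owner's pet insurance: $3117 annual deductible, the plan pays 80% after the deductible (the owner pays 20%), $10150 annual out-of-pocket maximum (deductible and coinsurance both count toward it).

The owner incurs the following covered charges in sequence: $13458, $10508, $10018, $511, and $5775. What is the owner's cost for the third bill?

Bill 1, $13458: $3117 finishes the deductible; $10341 goes to coinsurance; 20% of $10341 = $2068.20. Cost to owner: $5185.20. OOP to date $5185.20.
Bill 2, $10508: deductible already satisfied, so owner's share is 20% × $10508 = $2101.60. Cost to owner: $2101.60. OOP to date $7286.80.
Bill 3, $10018: deductible already satisfied, so owner's share is 20% × $10018 = $2003.60. Cost to owner: $2003.60. OOP to date $9290.40.

$2003.60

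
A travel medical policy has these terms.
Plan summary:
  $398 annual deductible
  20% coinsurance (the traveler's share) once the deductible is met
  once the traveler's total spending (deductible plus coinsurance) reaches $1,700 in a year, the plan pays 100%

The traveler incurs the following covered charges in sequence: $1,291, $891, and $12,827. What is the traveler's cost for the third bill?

$945.20

#1 ($1,291): $398 finishes the deductible; $893 goes to coinsurance; 20% of $893 = $178.60. Traveler pays $576.60; OOP now $576.60.
#2 ($891): 20% coinsurance on $891 = $178.20. Traveler owes $178.20 (running OOP $754.80).
#3 ($12,827): deductible already satisfied, so traveler's share is 20% × $12,827 = $2,565.40. Adding that to $754.80 gives $3,320.20, past the $1,700 cap; traveler pays only $1,700 − $754.80 = $945.20.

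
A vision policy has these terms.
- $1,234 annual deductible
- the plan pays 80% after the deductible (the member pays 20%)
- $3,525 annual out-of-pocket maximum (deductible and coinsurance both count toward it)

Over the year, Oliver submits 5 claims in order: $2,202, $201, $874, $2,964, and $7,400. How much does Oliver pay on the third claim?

Bill 1, $2,202: $1,234 to deductible, leaving $968; member's 20% is $193.60. Member owes $1,427.60 (running OOP $1,427.60).
Bill 2, $201: deductible met; 20% of $201 = $40.20. Member owes $40.20 (running OOP $1,467.80).
Bill 3, $874: 20% coinsurance on $874 = $174.80. Cost to member: $174.80. OOP to date $1,642.60.

$174.80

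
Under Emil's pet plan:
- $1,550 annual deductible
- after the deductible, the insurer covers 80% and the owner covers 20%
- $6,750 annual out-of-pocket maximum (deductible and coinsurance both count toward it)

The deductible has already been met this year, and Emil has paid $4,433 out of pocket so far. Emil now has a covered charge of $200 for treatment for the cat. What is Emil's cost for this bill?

$40

The deductible is already satisfied, so the full bill goes to coinsurance.
Coinsurance: $200 × 20% = $40.
Cumulative spending $4,433 + $40 = $4,473 stays under the $6,750 maximum.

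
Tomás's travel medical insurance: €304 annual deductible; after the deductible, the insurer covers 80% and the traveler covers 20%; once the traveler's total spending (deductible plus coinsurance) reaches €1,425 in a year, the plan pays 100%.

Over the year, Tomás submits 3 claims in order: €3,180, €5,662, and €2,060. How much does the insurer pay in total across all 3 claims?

€9,477

Claim 1 — €3,180: €304 to deductible, leaving €2,876; traveler's 20% is €575.20. Traveler pays €879.20; OOP now €879.20. Plan pays €3,180 − €879.20 = €2,300.80.
Claim 2 — €5,662: deductible already satisfied, so traveler's share is 20% × €5,662 = €1,132.40. That would push OOP to €2,011.60, over the €1,425 cap, so traveler pays €1,425 − €879.20 = €545.80. Plan pays €5,662 − €545.80 = €5,116.20.
Claim 3 — €2,060: deductible met; 20% of €2,060 = €412. OOP would hit €1,837 > €1,425, so the cap limits the traveler to €1,425 − €1,425 = €0. Plan pays €2,060 − €0 = €2,060.
Insurer total: €2,300.80 + €5,116.20 + €2,060 = €9,477.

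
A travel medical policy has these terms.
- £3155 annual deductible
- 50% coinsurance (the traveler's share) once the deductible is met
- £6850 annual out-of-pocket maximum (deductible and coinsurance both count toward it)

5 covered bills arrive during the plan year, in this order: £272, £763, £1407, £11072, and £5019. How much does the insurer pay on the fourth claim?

Claim 1 — £272: all of it applies to the deductible. Traveler pays £272; OOP now £272. Plan pays £272 − £272 = £0.
Claim 2 — £763: all of it applies to the deductible. Traveler owes £763 (running OOP £1035). Insurer: £763 − £763 = £0.
Claim 3 — £1407: entire amount goes to the deductible. Traveler pays £1407; OOP now £2442. Insurer: £1407 − £1407 = £0.
Claim 4 — £11072: deductible takes £713, £10359 remains; traveler's 50% is £5179.50. Claim cost before the cap: £713 + £5179.50 = £5892.50. That would push OOP to £8334.50, over the £6850 cap, so traveler pays £6850 − £2442 = £4408. Insurer: £11072 − £4408 = £6664.

£6664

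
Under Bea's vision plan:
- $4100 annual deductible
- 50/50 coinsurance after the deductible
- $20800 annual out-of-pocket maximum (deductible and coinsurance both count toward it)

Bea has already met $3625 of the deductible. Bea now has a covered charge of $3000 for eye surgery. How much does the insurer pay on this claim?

$3625 of the $4100 deductible is already met, leaving $475.
The remaining $2525 (= $3000 − $475) moves to coinsurance.
Member's 50% share of $2525 is $1262.50.
So the member owes $475 + $1262.50 = $1737.50 before any cap.
Cumulative spending $3625 + $1737.50 = $5362.50 stays under the $20800 maximum.
The plan picks up $3000 − $1737.50 = $1262.50.

$1262.50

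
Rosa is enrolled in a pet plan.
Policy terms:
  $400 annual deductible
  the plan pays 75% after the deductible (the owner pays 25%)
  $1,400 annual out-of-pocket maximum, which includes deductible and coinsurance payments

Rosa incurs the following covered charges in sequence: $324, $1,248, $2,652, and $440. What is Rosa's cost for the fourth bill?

Claim 1 — $324: all of it applies to the deductible. Owner pays $324; OOP now $324.
Claim 2 — $1,248: $76 finishes the deductible; $1,172 goes to coinsurance; 25% of $1,172 = $293. Cost to owner: $369. OOP to date $693.
Claim 3 — $2,652: deductible already satisfied, so owner's share is 25% × $2,652 = $663. Cost to owner: $663. OOP to date $1,356.
Claim 4 — $440: deductible already satisfied, so owner's share is 25% × $440 = $110. Adding that to $1,356 gives $1,466, past the $1,400 cap; owner pays only $1,400 − $1,356 = $44.

$44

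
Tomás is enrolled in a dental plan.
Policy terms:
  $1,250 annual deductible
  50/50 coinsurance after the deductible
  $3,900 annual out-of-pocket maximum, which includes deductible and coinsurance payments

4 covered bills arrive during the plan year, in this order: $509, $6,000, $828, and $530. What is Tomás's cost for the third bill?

#1 ($509): all of it applies to the deductible. Cost to patient: $509. OOP to date $509.
#2 ($6,000): deductible takes $741, $5,259 remains; coinsurance $5,259 × 50% = $2,629.50. Cost to patient: $3,370.50. OOP to date $3,879.50.
#3 ($828): deductible met; 50% of $828 = $414. That would push OOP to $4,293.50, over the $3,900 cap, so patient pays $3,900 − $3,879.50 = $20.50.

$20.50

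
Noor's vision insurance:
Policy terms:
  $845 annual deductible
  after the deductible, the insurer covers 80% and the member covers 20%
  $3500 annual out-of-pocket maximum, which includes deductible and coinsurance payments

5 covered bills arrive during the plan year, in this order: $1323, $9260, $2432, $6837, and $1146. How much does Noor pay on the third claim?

Bill 1, $1323: deductible takes $845, $478 remains; member's 20% is $95.60. Member owes $940.60 (running OOP $940.60).
Bill 2, $9260: 20% coinsurance on $9260 = $1852. Cost to member: $1852. OOP to date $2792.60.
Bill 3, $2432: deductible met; 20% of $2432 = $486.40. Cost to member: $486.40. OOP to date $3279.

$486.40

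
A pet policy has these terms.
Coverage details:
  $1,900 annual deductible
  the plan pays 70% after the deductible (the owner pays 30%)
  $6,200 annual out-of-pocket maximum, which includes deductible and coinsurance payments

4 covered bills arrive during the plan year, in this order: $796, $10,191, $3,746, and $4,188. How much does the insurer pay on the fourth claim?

$3,737.90

Claim 1 ($796): fully absorbed by the deductible. Cost to owner: $796. OOP to date $796. Insurer: $796 − $796 = $0.
Claim 2 ($10,191): deductible takes $1,104, $9,087 remains; 30% of $9,087 = $2,726.10. Owner pays $3,830.10; OOP now $4,626.10. Insurer: $10,191 − $3,830.10 = $6,360.90.
Claim 3 ($3,746): deductible met; 30% of $3,746 = $1,123.80. Owner pays $1,123.80; OOP now $5,749.90. Plan pays $3,746 − $1,123.80 = $2,622.20.
Claim 4 ($4,188): deductible met; 30% of $4,188 = $1,256.40. Adding that to $5,749.90 gives $7,006.30, past the $6,200 cap; owner pays only $6,200 − $5,749.90 = $450.10. Plan pays $4,188 − $450.10 = $3,737.90.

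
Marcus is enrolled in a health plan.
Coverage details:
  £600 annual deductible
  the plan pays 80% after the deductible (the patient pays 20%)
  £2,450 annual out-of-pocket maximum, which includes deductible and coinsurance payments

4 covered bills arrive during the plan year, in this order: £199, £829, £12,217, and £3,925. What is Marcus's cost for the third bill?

£1,764.40

Claim 1 — £199: all of it applies to the deductible. Cost to patient: £199. OOP to date £199.
Claim 2 — £829: £401 finishes the deductible; £428 goes to coinsurance; 20% of £428 = £85.60. Cost to patient: £486.60. OOP to date £685.60.
Claim 3 — £12,217: deductible met; 20% of £12,217 = £2,443.40. That would push OOP to £3,129, over the £2,450 cap, so patient pays £2,450 − £685.60 = £1,764.40.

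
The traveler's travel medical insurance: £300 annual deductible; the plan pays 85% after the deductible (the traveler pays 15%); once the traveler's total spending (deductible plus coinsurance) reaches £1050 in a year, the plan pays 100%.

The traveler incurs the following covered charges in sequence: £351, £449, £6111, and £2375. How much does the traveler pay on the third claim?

£675

Bill 1, £351: £300 finishes the deductible; £51 goes to coinsurance; 15% of £51 = £7.65. Traveler owes £307.65 (running OOP £307.65).
Bill 2, £449: deductible met; 15% of £449 = £67.35. Traveler pays £67.35; OOP now £375.
Bill 3, £6111: deductible already satisfied, so traveler's share is 15% × £6111 = £916.65. That would push OOP to £1291.65, over the £1050 cap, so traveler pays £1050 − £375 = £675.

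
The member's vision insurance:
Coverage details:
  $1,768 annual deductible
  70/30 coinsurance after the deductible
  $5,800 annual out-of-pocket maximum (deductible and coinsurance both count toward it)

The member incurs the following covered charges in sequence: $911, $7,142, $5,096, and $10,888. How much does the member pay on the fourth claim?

$617.70

Bill 1, $911: fully absorbed by the deductible. Member pays $911; OOP now $911.
Bill 2, $7,142: $857 finishes the deductible; $6,285 goes to coinsurance; 30% of $6,285 = $1,885.50. Member pays $2,742.50; OOP now $3,653.50.
Bill 3, $5,096: 30% coinsurance on $5,096 = $1,528.80. Cost to member: $1,528.80. OOP to date $5,182.30.
Bill 4, $10,888: deductible met; 30% of $10,888 = $3,266.40. OOP would hit $8,448.70 > $5,800, so the cap limits the member to $5,800 − $5,182.30 = $617.70.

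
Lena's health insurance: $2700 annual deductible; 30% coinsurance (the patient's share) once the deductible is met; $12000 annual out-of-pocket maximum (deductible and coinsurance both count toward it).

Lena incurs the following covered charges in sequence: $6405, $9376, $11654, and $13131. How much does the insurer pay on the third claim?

$8157.80

#1 ($6405): $2700 finishes the deductible; $3705 goes to coinsurance; patient's 30% is $1111.50. Patient pays $3811.50; OOP now $3811.50. Insurer: $6405 − $3811.50 = $2593.50.
#2 ($9376): deductible met; 30% of $9376 = $2812.80. Cost to patient: $2812.80. OOP to date $6624.30. Plan pays $9376 − $2812.80 = $6563.20.
#3 ($11654): deductible met; 30% of $11654 = $3496.20. Cost to patient: $3496.20. OOP to date $10120.50. Insurer: $11654 − $3496.20 = $8157.80.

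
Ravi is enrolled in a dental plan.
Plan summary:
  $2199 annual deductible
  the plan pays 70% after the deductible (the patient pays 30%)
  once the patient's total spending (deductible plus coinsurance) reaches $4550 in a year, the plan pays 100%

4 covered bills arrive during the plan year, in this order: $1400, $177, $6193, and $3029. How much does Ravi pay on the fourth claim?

Bill 1, $1400: entire amount goes to the deductible. Patient pays $1400; OOP now $1400.
Bill 2, $177: all of it applies to the deductible. Cost to patient: $177. OOP to date $1577.
Bill 3, $6193: deductible takes $622, $5571 remains; patient's 30% is $1671.30. Cost to patient: $2293.30. OOP to date $3870.30.
Bill 4, $3029: deductible met; 30% of $3029 = $908.70. Adding that to $3870.30 gives $4779, past the $4550 cap; patient pays only $4550 − $3870.30 = $679.70.

$679.70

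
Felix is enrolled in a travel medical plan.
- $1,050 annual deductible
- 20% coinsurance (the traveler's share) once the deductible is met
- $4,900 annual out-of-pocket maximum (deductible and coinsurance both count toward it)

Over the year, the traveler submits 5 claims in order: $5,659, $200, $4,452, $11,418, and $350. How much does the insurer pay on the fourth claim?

Bill 1, $5,659: $1,050 finishes the deductible; $4,609 goes to coinsurance; traveler's 20% is $921.80. Traveler pays $1,971.80; OOP now $1,971.80. Insurer: $5,659 − $1,971.80 = $3,687.20.
Bill 2, $200: deductible already satisfied, so traveler's share is 20% × $200 = $40. Traveler owes $40 (running OOP $2,011.80). Plan pays $200 − $40 = $160.
Bill 3, $4,452: deductible already satisfied, so traveler's share is 20% × $4,452 = $890.40. Cost to traveler: $890.40. OOP to date $2,902.20. Insurer: $4,452 − $890.40 = $3,561.60.
Bill 4, $11,418: 20% coinsurance on $11,418 = $2,283.60. OOP would hit $5,185.80 > $4,900, so the cap limits the traveler to $4,900 − $2,902.20 = $1,997.80. Plan pays $11,418 − $1,997.80 = $9,420.20.

$9,420.20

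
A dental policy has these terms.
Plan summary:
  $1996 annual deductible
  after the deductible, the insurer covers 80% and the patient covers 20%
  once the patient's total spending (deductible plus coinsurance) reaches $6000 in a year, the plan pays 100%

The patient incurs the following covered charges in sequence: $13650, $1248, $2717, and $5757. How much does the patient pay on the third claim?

Claim 1 ($13650): $1996 to deductible, leaving $11654; patient's 20% is $2330.80. Cost to patient: $4326.80. OOP to date $4326.80.
Claim 2 ($1248): deductible met; 20% of $1248 = $249.60. Cost to patient: $249.60. OOP to date $4576.40.
Claim 3 ($2717): deductible met; 20% of $2717 = $543.40. Cost to patient: $543.40. OOP to date $5119.80.

$543.40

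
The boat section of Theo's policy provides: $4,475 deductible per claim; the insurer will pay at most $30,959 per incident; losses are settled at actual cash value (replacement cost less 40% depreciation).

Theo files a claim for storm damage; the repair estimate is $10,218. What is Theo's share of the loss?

Actual cash value after 40% depreciation: $10,218 × 60% = $6,130.80.
Subtract the deductible: $6,130.80 − $4,475 = $1,655.80.
$1,655.80 is within the $30,959 limit, so the insurer pays $1,655.80.
Owner's share is the uncovered remainder: $10,218 − $1,655.80 = $8,562.20.

$8,562.20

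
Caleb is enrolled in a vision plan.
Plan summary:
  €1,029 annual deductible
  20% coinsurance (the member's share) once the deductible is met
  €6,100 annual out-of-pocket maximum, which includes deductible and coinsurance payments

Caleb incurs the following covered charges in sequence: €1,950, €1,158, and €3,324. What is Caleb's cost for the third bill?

€664.80

Claim 1 (€1,950): deductible takes €1,029, €921 remains; coinsurance €921 × 20% = €184.20. Member pays €1,213.20; OOP now €1,213.20.
Claim 2 (€1,158): 20% coinsurance on €1,158 = €231.60. Cost to member: €231.60. OOP to date €1,444.80.
Claim 3 (€3,324): deductible already satisfied, so member's share is 20% × €3,324 = €664.80. Member pays €664.80; OOP now €2,109.60.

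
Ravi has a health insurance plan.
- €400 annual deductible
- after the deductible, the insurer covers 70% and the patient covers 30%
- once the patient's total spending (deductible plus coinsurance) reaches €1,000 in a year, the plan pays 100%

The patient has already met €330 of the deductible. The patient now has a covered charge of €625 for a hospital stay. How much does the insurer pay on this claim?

€388.50

Deductible still to meet: €400 − €330 = €70.
The remaining €555 (= €625 − €70) moves to coinsurance.
30% of €555 = €166.50 falls to the patient.
So the patient owes €70 + €166.50 = €236.50 before any cap.
Cumulative spending €330 + €236.50 = €566.50 stays under the €1,000 maximum.
Insurer pays the balance: €625 − €236.50 = €388.50.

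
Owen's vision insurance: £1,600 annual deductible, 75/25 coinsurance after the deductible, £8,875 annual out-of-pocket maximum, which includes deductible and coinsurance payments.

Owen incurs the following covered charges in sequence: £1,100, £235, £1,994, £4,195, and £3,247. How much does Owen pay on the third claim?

£697.25

#1 (£1,100): fully absorbed by the deductible. Cost to member: £1,100. OOP to date £1,100.
#2 (£235): all of it applies to the deductible. Member owes £235 (running OOP £1,335).
#3 (£1,994): £265 finishes the deductible; £1,729 goes to coinsurance; 25% of £1,729 = £432.25. Member pays £697.25; OOP now £2,032.25.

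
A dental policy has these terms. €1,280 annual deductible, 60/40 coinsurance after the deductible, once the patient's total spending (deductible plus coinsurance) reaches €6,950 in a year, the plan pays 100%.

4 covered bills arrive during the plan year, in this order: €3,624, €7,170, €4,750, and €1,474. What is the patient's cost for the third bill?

€1,864.40

Bill 1, €3,624: €1,280 to deductible, leaving €2,344; 40% of €2,344 = €937.60. Patient pays €2,217.60; OOP now €2,217.60.
Bill 2, €7,170: 40% coinsurance on €7,170 = €2,868. Patient owes €2,868 (running OOP €5,085.60).
Bill 3, €4,750: deductible already satisfied, so patient's share is 40% × €4,750 = €1,900. That would push OOP to €6,985.60, over the €6,950 cap, so patient pays €6,950 − €5,085.60 = €1,864.40.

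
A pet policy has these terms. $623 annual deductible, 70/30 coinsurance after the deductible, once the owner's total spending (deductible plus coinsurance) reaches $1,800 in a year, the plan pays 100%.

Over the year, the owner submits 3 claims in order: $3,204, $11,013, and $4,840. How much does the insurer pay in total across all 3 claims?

$17,257

Claim 1 ($3,204): $623 to deductible, leaving $2,581; owner's 30% is $774.30. Owner owes $1,397.30 (running OOP $1,397.30). Plan pays $3,204 − $1,397.30 = $1,806.70.
Claim 2 ($11,013): 30% coinsurance on $11,013 = $3,303.90. OOP would hit $4,701.20 > $1,800, so the cap limits the owner to $1,800 − $1,397.30 = $402.70. Plan pays $11,013 − $402.70 = $10,610.30.
Claim 3 ($4,840): deductible met; 30% of $4,840 = $1,452. OOP would hit $3,252 > $1,800, so the cap limits the owner to $1,800 − $1,800 = $0. Plan pays $4,840 − $0 = $4,840.
Insurer total = bills − owner's total = $19,057 − $1,800 = $17,257.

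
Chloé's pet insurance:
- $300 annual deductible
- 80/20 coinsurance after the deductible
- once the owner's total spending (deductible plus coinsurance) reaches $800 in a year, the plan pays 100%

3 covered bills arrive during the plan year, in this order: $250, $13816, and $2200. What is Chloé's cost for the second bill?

Claim 1 — $250: fully absorbed by the deductible. Cost to owner: $250. OOP to date $250.
Claim 2 — $13816: $50 to deductible, leaving $13766; owner's 20% is $2753.20. Together that's $50 + $2753.20 = $2803.20. That would push OOP to $3053.20, over the $800 cap, so owner pays $800 − $250 = $550.

$550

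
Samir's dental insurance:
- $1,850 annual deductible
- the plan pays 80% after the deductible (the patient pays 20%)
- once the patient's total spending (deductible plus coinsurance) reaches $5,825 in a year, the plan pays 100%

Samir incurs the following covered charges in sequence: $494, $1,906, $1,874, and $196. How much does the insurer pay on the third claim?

$1,499.20

Claim 1 ($494): entire amount goes to the deductible. Cost to patient: $494. OOP to date $494. Plan pays $494 − $494 = $0.
Claim 2 ($1,906): $1,356 to deductible, leaving $550; coinsurance $550 × 20% = $110. Patient pays $1,466; OOP now $1,960. Insurer: $1,906 − $1,466 = $440.
Claim 3 ($1,874): deductible met; 20% of $1,874 = $374.80. Cost to patient: $374.80. OOP to date $2,334.80. Plan pays $1,874 − $374.80 = $1,499.20.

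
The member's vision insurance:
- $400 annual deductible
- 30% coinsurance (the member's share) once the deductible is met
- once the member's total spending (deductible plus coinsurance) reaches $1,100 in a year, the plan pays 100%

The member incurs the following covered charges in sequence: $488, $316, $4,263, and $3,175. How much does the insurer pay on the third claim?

$3,684.20

Claim 1 — $488: $400 finishes the deductible; $88 goes to coinsurance; 30% of $88 = $26.40. Cost to member: $426.40. OOP to date $426.40. Insurer: $488 − $426.40 = $61.60.
Claim 2 — $316: 30% coinsurance on $316 = $94.80. Cost to member: $94.80. OOP to date $521.20. Plan pays $316 − $94.80 = $221.20.
Claim 3 — $4,263: deductible met; 30% of $4,263 = $1,278.90. Adding that to $521.20 gives $1,800.10, past the $1,100 cap; member pays only $1,100 − $521.20 = $578.80. Plan pays $4,263 − $578.80 = $3,684.20.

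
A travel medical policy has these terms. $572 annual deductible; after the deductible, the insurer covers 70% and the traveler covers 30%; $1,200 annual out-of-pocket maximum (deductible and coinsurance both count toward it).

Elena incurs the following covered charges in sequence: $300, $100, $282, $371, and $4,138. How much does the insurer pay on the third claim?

Bill 1, $300: fully absorbed by the deductible. Cost to traveler: $300. OOP to date $300. Insurer: $300 − $300 = $0.
Bill 2, $100: fully absorbed by the deductible. Traveler pays $100; OOP now $400. Plan pays $100 − $100 = $0.
Bill 3, $282: deductible takes $172, $110 remains; traveler's 30% is $33. Cost to traveler: $205. OOP to date $605. Plan pays $282 − $205 = $77.

$77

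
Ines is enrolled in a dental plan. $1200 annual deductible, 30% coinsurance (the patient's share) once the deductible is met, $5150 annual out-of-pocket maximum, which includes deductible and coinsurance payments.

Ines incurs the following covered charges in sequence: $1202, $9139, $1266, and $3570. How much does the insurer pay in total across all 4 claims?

$10027

Claim 1 — $1202: deductible takes $1200, $2 remains; 30% of $2 = $0.60. Cost to patient: $1200.60. OOP to date $1200.60. Plan pays $1202 − $1200.60 = $1.40.
Claim 2 — $9139: deductible met; 30% of $9139 = $2741.70. Patient pays $2741.70; OOP now $3942.30. Plan pays $9139 − $2741.70 = $6397.30.
Claim 3 — $1266: 30% coinsurance on $1266 = $379.80. Cost to patient: $379.80. OOP to date $4322.10. Plan pays $1266 − $379.80 = $886.20.
Claim 4 — $3570: 30% coinsurance on $3570 = $1071. That would push OOP to $5393.10, over the $5150 cap, so patient pays $5150 − $4322.10 = $827.90. Plan pays $3570 − $827.90 = $2742.10.
Insurer total = bills − patient's total = $15177 − $5150 = $10027.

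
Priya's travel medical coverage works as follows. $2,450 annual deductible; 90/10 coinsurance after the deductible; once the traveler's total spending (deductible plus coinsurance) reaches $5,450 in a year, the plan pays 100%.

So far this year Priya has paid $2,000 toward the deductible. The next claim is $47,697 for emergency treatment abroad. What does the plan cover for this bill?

$44,247

Remaining deductible: $2,450 − $2,000 = $450.
That leaves $47,697 − $450 = $47,247 for coinsurance.
Coinsurance: $47,247 × 10% = $4,724.70.
Traveler responsibility before any cap: $450 + $4,724.70 = $5,174.70.
That would bring total out-of-pocket to $7,174.70, past the $5,450 cap. The traveler is capped at $5,450 − $2,000 = $3,450 on this claim.
The plan picks up $47,697 − $3,450 = $44,247.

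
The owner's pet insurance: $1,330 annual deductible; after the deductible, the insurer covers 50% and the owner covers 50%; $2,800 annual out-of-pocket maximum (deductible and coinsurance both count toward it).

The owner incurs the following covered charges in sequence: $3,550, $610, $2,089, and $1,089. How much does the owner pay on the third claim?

$55

Claim 1 — $3,550: deductible takes $1,330, $2,220 remains; owner's 50% is $1,110. Owner owes $2,440 (running OOP $2,440).
Claim 2 — $610: deductible met; 50% of $610 = $305. Cost to owner: $305. OOP to date $2,745.
Claim 3 — $2,089: deductible met; 50% of $2,089 = $1,044.50. That would push OOP to $3,789.50, over the $2,800 cap, so owner pays $2,800 − $2,745 = $55.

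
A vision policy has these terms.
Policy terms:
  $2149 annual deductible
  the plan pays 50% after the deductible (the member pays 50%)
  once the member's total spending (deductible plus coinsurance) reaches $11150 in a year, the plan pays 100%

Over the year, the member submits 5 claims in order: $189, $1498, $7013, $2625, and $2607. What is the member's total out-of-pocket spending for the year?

Bill 1, $189: fully absorbed by the deductible. Member pays $189; OOP now $189.
Bill 2, $1498: fully absorbed by the deductible. Cost to member: $1498. OOP to date $1687.
Bill 3, $7013: deductible takes $462, $6551 remains; member's 50% is $3275.50. Cost to member: $3737.50. OOP to date $5424.50.
Bill 4, $2625: 50% coinsurance on $2625 = $1312.50. Cost to member: $1312.50. OOP to date $6737.
Bill 5, $2607: deductible met; 50% of $2607 = $1303.50. Member pays $1303.50; OOP now $8040.50.
Summing the member's payments: $189 + $1498 + $3737.50 + $1312.50 + $1303.50 = $8040.50.

$8040.50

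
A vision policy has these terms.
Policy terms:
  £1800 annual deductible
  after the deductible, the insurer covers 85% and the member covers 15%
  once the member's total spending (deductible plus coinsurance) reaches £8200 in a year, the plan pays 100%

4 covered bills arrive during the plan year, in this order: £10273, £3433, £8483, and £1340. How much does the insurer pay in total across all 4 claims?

#1 (£10273): £1800 to deductible, leaving £8473; member's 15% is £1270.95. Member owes £3070.95 (running OOP £3070.95). Plan pays £10273 − £3070.95 = £7202.05.
#2 (£3433): 15% coinsurance on £3433 = £514.95. Member pays £514.95; OOP now £3585.90. Plan pays £3433 − £514.95 = £2918.05.
#3 (£8483): 15% coinsurance on £8483 = £1272.45. Cost to member: £1272.45. OOP to date £4858.35. Insurer: £8483 − £1272.45 = £7210.55.
#4 (£1340): deductible already satisfied, so member's share is 15% × £1340 = £201. Cost to member: £201. OOP to date £5059.35. Insurer: £1340 − £201 = £1139.
Insurer total: £7202.05 + £2918.05 + £7210.55 + £1139 = £18469.65.

£18469.65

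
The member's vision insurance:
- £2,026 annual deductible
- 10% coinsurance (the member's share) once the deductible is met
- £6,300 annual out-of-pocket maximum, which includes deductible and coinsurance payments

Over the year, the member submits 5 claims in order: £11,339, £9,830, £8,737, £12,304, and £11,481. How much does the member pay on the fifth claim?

Bill 1, £11,339: £2,026 finishes the deductible; £9,313 goes to coinsurance; 10% of £9,313 = £931.30. Member owes £2,957.30 (running OOP £2,957.30).
Bill 2, £9,830: deductible already satisfied, so member's share is 10% × £9,830 = £983. Member pays £983; OOP now £3,940.30.
Bill 3, £8,737: deductible already satisfied, so member's share is 10% × £8,737 = £873.70. Cost to member: £873.70. OOP to date £4,814.
Bill 4, £12,304: 10% coinsurance on £12,304 = £1,230.40. Member owes £1,230.40 (running OOP £6,044.40).
Bill 5, £11,481: 10% coinsurance on £11,481 = £1,148.10. OOP would hit £7,192.50 > £6,300, so the cap limits the member to £6,300 − £6,044.40 = £255.60.

£255.60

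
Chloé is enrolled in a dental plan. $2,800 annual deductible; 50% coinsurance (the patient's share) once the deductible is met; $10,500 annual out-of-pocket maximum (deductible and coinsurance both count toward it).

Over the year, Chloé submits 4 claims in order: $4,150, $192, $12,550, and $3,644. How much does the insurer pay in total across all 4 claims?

Claim 1 — $4,150: deductible takes $2,800, $1,350 remains; 50% of $1,350 = $675. Patient pays $3,475; OOP now $3,475. Insurer: $4,150 − $3,475 = $675.
Claim 2 — $192: deductible met; 50% of $192 = $96. Patient pays $96; OOP now $3,571. Plan pays $192 − $96 = $96.
Claim 3 — $12,550: 50% coinsurance on $12,550 = $6,275. Patient pays $6,275; OOP now $9,846. Plan pays $12,550 − $6,275 = $6,275.
Claim 4 — $3,644: deductible met; 50% of $3,644 = $1,822. Adding that to $9,846 gives $11,668, past the $10,500 cap; patient pays only $10,500 − $9,846 = $654. Plan pays $3,644 − $654 = $2,990.
Insurer total = bills − patient's total = $20,536 − $10,500 = $10,036.

$10,036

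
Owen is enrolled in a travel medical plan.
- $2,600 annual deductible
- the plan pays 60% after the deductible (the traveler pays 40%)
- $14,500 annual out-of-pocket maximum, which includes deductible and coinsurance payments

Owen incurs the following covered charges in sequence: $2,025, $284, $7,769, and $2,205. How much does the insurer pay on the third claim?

Claim 1 ($2,025): fully absorbed by the deductible. Traveler owes $2,025 (running OOP $2,025). Plan pays $2,025 − $2,025 = $0.
Claim 2 ($284): fully absorbed by the deductible. Traveler owes $284 (running OOP $2,309). Insurer: $284 − $284 = $0.
Claim 3 ($7,769): $291 finishes the deductible; $7,478 goes to coinsurance; coinsurance $7,478 × 40% = $2,991.20. Cost to traveler: $3,282.20. OOP to date $5,591.20. Plan pays $7,769 − $3,282.20 = $4,486.80.

$4,486.80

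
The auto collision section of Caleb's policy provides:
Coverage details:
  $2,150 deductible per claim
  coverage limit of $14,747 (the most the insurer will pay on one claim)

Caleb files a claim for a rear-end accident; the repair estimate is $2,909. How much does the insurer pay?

Less the $2,150 deductible: $2,909 − $2,150 = $759.
That's under the $14,747 cap, so the insurer reimburses the full $759.

$759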